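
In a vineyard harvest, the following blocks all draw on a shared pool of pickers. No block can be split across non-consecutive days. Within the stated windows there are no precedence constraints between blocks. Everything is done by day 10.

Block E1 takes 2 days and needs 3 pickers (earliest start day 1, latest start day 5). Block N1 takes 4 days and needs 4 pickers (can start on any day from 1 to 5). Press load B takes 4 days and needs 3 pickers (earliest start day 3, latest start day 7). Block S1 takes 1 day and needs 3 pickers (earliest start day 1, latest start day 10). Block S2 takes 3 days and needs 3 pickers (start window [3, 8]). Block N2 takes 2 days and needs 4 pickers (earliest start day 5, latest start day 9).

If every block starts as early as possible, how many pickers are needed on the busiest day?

Early-start schedule: Block E1@1, Block N1@1, Press load B@3, Block S1@1, Block S2@3, Block N2@5.
Load per day: day 1: 10, day 2: 7, day 3: 10, day 4: 10, day 5: 10, day 6: 7, day 7: 0, day 8: 0, day 9: 0, day 10: 0.
Peak is 10.

10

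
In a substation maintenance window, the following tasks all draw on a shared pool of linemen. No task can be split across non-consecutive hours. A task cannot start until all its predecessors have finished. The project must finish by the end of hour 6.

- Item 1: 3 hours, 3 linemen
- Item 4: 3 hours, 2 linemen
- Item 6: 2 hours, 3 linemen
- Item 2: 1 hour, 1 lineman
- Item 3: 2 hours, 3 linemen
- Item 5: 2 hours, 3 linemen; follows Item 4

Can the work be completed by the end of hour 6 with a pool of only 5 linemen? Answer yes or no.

Total lineman-hours = 34; over 6 hours the average is 34/6 > 5, so some hour must exceed 5.

no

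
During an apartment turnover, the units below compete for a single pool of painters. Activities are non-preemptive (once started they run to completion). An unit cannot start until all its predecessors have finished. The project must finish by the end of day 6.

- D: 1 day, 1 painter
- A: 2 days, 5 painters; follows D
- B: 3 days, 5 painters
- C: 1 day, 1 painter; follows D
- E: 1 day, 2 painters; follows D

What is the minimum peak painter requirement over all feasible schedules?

Early-start (D@1, A@2, B@1, C@2, E@2) gives peak 13: d1:6  d2:13  d3:10  d4:0  d5:0  d6:0.
Shift A→4, E→6.
Schedule D@1, A@4, B@1, C@2, E@6: d1:6  d2:6  d3:5  d4:5  d5:5  d6:2 — peak 6.

6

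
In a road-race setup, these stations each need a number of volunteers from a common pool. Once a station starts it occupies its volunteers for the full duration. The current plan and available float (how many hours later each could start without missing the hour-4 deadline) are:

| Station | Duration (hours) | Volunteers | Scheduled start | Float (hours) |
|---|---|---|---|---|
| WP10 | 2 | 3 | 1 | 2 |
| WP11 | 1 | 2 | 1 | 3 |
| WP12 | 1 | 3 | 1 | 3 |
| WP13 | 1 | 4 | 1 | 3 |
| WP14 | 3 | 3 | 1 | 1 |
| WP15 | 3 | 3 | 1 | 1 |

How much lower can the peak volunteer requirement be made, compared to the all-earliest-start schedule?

9

Early-start peak: h1:18  h2:9  h3:6  h4:0 ⇒ 18.
Leveled (WP10@1, WP11@1, WP12@3, WP13@1, WP14@2, WP15@2): h1:9  h2:9  h3:9  h4:6 ⇒ 9.
Reduction 18 − 9 = 9.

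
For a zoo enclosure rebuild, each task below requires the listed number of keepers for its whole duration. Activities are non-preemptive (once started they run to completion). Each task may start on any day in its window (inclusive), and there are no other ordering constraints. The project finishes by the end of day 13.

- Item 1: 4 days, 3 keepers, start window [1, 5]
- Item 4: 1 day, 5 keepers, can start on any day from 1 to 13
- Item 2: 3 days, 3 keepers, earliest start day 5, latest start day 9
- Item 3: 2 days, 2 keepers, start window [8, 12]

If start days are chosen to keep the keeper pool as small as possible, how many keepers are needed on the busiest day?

5

Early-start (Item 1@1, Item 4@1, Item 2@5, Item 3@8) gives peak 8: d1:8  d2:3  d3:3  d4:3  d5:3  d6:3  d7:3  d8:2  d9:2  d10:0  d11:0  d12:0  d13:0.
Shift Item 4→5, Item 2→6.
Schedule Item 1@1, Item 4@5, Item 2@6, Item 3@8: d1:3  d2:3  d3:3  d4:3  d5:5  d6:3  d7:3  d8:5  d9:2  d10:0  d11:0  d12:0  d13:0 — peak 5.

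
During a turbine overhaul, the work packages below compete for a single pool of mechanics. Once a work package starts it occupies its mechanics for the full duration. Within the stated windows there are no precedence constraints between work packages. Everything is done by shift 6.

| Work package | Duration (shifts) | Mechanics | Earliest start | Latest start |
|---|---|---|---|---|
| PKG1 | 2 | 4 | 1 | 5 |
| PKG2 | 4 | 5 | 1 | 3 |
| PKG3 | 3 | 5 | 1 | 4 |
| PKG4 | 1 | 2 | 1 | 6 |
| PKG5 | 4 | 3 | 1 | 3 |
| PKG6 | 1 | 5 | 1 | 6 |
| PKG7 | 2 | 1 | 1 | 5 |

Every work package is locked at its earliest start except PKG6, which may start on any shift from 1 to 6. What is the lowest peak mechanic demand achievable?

20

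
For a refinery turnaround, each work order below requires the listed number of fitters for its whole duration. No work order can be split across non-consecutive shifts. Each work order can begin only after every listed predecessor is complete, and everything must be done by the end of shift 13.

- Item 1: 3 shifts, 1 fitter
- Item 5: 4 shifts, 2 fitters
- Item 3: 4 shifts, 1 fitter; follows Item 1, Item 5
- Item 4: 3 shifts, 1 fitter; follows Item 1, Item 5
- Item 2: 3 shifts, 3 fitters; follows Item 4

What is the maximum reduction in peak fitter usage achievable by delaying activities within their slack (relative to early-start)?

1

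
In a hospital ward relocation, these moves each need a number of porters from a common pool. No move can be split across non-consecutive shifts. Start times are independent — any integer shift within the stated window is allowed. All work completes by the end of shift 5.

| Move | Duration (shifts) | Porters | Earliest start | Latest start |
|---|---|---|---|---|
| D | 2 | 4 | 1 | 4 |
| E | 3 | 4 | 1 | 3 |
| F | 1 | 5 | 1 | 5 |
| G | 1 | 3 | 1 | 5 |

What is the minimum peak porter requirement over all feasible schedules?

Early-start (D@1, E@1, F@1, G@1) gives peak 16: s1:16  s2:8  s3:4  s4:0  s5:0.
Shift F→4, G→3.
Schedule D@1, E@1, F@4, G@3: s1:8  s2:8  s3:7  s4:5  s5:0 — peak 8.

8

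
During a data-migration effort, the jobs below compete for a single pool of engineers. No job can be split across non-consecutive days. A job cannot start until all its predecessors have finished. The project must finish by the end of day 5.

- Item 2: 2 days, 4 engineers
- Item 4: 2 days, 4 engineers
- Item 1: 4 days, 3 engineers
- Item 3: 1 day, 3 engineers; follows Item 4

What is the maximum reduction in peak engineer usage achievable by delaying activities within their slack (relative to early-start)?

4

Early-start peak: d1:11  d2:11  d3:6  d4:3  d5:0 ⇒ 11.
Leveled (Item 2@1, Item 4@3, Item 1@1, Item 3@5): d1:7  d2:7  d3:7  d4:7  d5:3 ⇒ 7.
Reduction 11 − 7 = 4.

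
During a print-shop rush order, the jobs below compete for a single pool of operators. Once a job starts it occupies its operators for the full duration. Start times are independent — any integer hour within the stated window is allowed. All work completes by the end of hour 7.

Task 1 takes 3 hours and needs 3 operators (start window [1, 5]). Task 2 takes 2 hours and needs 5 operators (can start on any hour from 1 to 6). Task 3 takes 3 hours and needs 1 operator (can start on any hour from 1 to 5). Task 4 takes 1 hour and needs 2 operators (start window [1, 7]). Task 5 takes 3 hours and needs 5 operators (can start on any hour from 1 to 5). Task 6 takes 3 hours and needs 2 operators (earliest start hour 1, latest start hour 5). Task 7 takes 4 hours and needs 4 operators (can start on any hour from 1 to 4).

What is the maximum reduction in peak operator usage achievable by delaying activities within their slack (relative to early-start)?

12

Early-start peak: h1:22  h2:20  h3:15  h4:4  h5:0  h6:0  h7:0 ⇒ 22.
Leveled (Task 1@1, Task 2@1, Task 3@3, Task 4@1, Task 5@5, Task 6@2, Task 7@3): h1:10  h2:10  h3:10  h4:7  h5:10  h6:9  h7:5 ⇒ 10.
Reduction 22 − 10 = 12.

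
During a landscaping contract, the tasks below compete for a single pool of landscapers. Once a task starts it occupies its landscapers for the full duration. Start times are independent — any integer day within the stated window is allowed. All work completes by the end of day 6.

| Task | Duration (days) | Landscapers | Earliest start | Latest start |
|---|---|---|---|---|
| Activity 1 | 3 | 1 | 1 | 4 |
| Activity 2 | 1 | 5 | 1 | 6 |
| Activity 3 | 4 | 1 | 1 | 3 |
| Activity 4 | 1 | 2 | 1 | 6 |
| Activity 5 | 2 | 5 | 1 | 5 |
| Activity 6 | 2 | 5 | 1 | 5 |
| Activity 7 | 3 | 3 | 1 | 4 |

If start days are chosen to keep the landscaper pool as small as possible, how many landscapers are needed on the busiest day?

8

Early-start (Activity 1@1, Activity 2@1, Activity 3@1, Activity 4@1, Activity 5@1, Activity 6@1, Activity 7@1) gives peak 22: d1:22  d2:15  d3:5  d4:1  d5:0  d6:0.
Shift Activity 4→4, Activity 5→2, Activity 6→5, Activity 7→4.
Schedule Activity 1@1, Activity 2@1, Activity 3@1, Activity 4@4, Activity 5@2, Activity 6@5, Activity 7@4: d1:7  d2:7  d3:7  d4:6  d5:8  d6:8 — peak 8.
Total landscaper-days = 43 over 6 days ⇒ peak ≥ ⌈43/6⌉ = 8, so 8 is optimal.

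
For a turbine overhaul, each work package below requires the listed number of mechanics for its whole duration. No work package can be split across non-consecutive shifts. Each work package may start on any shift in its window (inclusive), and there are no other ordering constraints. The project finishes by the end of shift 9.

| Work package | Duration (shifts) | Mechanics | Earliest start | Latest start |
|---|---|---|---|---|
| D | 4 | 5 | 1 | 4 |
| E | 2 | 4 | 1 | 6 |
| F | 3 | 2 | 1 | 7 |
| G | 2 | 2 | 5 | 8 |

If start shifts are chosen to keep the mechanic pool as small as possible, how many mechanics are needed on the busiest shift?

5

Early-start (D@1, E@1, F@1, G@5) gives peak 11: s1:11  s2:11  s3:7  s4:5  s5:2  s6:2  s7:0  s8:0  s9:0.
Shift E→5, F→7, G→7.
Schedule D@1, E@5, F@7, G@7: s1:5  s2:5  s3:5  s4:5  s5:4  s6:4  s7:4  s8:4  s9:2 — peak 5.
Total mechanic-shifts = 38 over 9 shifts ⇒ peak ≥ ⌈38/9⌉ = 5, so 5 is optimal.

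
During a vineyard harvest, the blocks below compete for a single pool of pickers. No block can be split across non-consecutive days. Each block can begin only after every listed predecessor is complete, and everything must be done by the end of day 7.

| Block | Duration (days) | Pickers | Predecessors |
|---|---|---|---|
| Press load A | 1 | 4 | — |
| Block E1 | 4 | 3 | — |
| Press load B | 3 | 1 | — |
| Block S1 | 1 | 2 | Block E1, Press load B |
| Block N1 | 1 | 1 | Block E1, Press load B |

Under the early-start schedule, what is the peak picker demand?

8

Early-start schedule: Press load A@1, Block E1@1, Press load B@1, Block S1@5, Block N1@5.
Load per day: day 1: 8, day 2: 4, day 3: 4, day 4: 3, day 5: 3, day 6: 0, day 7: 0.
Peak is 8.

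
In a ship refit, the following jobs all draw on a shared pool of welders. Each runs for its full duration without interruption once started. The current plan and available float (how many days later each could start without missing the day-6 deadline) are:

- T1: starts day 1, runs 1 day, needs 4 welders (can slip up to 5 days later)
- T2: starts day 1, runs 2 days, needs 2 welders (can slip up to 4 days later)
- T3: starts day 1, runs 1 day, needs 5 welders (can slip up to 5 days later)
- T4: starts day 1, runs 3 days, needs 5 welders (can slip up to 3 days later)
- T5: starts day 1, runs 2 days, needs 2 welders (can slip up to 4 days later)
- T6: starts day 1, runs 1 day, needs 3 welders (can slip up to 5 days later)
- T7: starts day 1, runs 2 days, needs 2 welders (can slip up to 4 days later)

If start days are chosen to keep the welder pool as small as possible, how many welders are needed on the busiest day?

7

Early-start (T1@1, T2@1, T3@1, T4@1, T5@1, T6@1, T7@1) gives peak 23: d1:23  d2:11  d3:5  d4:0  d5:0  d6:0.
Shift T3→2, T4→3, T5→3, T6→6, T7→5.
Schedule T1@1, T2@1, T3@2, T4@3, T5@3, T6@6, T7@5: d1:6  d2:7  d3:7  d4:7  d5:7  d6:5 — peak 7.
Total welder-days = 39 over 6 days ⇒ peak ≥ ⌈39/6⌉ = 7, so 7 is optimal.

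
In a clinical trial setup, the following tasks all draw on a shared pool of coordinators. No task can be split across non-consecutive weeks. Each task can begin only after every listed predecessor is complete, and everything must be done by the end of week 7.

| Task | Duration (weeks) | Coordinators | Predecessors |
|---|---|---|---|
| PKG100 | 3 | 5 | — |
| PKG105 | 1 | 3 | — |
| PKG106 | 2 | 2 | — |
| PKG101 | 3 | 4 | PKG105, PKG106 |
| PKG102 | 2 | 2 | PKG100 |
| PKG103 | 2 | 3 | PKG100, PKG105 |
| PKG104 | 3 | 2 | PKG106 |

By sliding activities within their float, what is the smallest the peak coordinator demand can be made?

8

Early-start (PKG100@1, PKG105@1, PKG106@1, PKG101@3, PKG102@4, PKG103@4, PKG104@3) gives peak 11: w1:10  w2:7  w3:11  w4:11  w5:11  w6:0  w7:0.
Shift PKG105→4, PKG101→5, PKG103→6.
Schedule PKG100@1, PKG105@4, PKG106@1, PKG101@5, PKG102@4, PKG103@6, PKG104@3: w1:7  w2:7  w3:7  w4:7  w5:8  w6:7  w7:7 — peak 8.
Total coordinator-weeks = 50 over 7 weeks ⇒ peak ≥ ⌈50/7⌉ = 8, so 8 is optimal.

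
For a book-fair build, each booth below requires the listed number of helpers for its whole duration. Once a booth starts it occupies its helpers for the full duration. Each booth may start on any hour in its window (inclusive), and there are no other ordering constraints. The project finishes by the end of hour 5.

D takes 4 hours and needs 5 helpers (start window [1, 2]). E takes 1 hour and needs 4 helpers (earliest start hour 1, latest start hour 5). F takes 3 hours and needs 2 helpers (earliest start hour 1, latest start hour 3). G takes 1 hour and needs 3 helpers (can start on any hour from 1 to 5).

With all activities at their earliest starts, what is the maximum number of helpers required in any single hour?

Early-start schedule: D@1, E@1, F@1, G@1.
Load per hour: hour 1: 14, hour 2: 7, hour 3: 7, hour 4: 5, hour 5: 0.
Peak is 14.

14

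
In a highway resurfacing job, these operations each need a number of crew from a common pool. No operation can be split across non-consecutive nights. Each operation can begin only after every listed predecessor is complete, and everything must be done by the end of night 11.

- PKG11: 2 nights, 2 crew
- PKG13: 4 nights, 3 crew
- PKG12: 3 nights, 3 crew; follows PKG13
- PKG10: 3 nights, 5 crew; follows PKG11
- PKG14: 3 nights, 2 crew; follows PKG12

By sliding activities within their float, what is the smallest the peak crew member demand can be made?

Early-start (PKG11@1, PKG13@1, PKG12@5, PKG10@3, PKG14@8) gives peak 8: n1:5  n2:5  n3:8  n4:8  n5:8  n6:3  n7:3  n8:2  n9:2  n10:2  n11:0.
Shift PKG10→8.
Schedule PKG11@1, PKG13@1, PKG12@5, PKG10@8, PKG14@8: n1:5  n2:5  n3:3  n4:3  n5:3  n6:3  n7:3  n8:7  n9:7  n10:7  n11:0 — peak 7.

7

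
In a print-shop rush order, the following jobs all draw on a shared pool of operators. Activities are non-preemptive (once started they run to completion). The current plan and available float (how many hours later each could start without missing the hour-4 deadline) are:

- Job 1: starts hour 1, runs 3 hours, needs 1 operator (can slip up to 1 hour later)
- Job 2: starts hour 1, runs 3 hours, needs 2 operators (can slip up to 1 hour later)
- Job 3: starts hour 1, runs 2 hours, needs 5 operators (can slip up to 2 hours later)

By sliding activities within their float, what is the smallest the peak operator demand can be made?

8

Schedule Job 1@1, Job 2@1, Job 3@1: h1:8  h2:8  h3:3  h4:0 — peak 8.
No arrangement of the 12 feasible schedules does better.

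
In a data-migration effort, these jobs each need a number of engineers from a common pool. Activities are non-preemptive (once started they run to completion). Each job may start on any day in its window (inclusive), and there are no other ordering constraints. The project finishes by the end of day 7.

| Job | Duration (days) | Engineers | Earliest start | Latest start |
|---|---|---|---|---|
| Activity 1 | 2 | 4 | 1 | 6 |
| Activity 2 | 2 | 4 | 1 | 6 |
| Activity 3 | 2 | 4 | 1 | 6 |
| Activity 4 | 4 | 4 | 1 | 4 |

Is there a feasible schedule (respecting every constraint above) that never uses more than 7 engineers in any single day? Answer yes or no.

The minimum achievable peak is 8; 7 < 8, so no feasible schedule stays within the cap.

no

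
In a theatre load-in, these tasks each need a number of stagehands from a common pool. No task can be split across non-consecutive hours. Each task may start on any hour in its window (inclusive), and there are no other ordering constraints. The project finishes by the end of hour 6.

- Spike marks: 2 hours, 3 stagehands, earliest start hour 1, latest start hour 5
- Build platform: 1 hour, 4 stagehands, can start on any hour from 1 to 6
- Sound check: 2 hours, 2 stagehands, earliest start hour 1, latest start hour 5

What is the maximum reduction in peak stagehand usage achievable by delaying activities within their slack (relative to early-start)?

5

Early-start peak: h1:9  h2:5  h3:0  h4:0  h5:0  h6:0 ⇒ 9.
Leveled (Spike marks@1, Build platform@3, Sound check@4): h1:3  h2:3  h3:4  h4:2  h5:2  h6:0 ⇒ 4.
Reduction 9 − 4 = 5.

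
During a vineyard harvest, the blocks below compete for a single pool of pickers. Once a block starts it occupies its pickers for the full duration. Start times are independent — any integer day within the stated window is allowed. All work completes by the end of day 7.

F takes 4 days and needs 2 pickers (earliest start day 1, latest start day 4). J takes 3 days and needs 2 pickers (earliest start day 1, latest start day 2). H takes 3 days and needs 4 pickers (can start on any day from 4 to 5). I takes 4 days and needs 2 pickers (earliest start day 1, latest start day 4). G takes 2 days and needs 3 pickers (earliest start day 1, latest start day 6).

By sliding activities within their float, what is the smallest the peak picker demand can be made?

Early-start (F@1, J@1, H@4, I@1, G@1) gives peak 9: d1:9  d2:9  d3:6  d4:8  d5:4  d6:4  d7:0.
Shift H→5, G→4.
Schedule F@1, J@1, H@5, I@1, G@4: d1:6  d2:6  d3:6  d4:7  d5:7  d6:4  d7:4 — peak 7.

7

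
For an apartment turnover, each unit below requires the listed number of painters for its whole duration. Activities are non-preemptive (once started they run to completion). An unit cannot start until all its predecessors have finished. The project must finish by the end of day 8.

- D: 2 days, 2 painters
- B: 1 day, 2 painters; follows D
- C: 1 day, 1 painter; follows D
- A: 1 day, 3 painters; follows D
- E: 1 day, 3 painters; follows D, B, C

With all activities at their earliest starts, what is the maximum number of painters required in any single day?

6

Early-start schedule: D@1, B@3, C@3, A@3, E@4.
Load per day: day 1: 2, day 2: 2, day 3: 6, day 4: 3, day 5: 0, day 6: 0, day 7: 0, day 8: 0.
Peak is 6.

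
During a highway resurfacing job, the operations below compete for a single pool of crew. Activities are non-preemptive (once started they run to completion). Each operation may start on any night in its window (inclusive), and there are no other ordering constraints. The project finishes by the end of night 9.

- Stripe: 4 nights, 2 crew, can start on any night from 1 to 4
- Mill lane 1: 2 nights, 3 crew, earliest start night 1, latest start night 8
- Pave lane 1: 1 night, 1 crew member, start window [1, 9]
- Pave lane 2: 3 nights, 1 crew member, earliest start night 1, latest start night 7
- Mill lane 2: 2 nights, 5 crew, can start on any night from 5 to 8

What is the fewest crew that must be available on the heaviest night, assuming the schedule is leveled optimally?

Early-start (Stripe@1, Mill lane 1@1, Pave lane 1@1, Pave lane 2@1, Mill lane 2@5) gives peak 7: n1:7  n2:6  n3:3  n4:2  n5:5  n6:5  n7:0  n8:0  n9:0.
Shift Pave lane 1→3, Pave lane 2→3, Mill lane 2→6.
Schedule Stripe@1, Mill lane 1@1, Pave lane 1@3, Pave lane 2@3, Mill lane 2@6: n1:5  n2:5  n3:4  n4:3  n5:1  n6:5  n7:5  n8:0  n9:0 — peak 5.

5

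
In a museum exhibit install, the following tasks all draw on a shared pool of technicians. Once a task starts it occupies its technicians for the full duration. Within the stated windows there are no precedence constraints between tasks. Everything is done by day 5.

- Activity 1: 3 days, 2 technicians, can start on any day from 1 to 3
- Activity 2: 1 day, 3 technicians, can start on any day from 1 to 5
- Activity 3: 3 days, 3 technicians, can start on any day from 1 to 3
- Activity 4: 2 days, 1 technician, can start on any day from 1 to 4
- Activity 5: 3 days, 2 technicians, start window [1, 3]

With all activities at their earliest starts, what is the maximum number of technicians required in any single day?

Early-start schedule: Activity 1@1, Activity 2@1, Activity 3@1, Activity 4@1, Activity 5@1.
Load per day: day 1: 11, day 2: 8, day 3: 7, day 4: 0, day 5: 0.
Peak is 11.

11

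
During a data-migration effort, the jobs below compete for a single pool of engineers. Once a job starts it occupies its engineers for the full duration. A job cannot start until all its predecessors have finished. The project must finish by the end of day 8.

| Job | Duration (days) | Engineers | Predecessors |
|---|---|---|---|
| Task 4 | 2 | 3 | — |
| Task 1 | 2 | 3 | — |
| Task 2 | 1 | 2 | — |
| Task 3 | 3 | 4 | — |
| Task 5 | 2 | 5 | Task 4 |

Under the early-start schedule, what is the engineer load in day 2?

At early start, day 2 has: Task 4, Task 1, Task 3.
Demand: 3 + 3 + 4 = 10.

10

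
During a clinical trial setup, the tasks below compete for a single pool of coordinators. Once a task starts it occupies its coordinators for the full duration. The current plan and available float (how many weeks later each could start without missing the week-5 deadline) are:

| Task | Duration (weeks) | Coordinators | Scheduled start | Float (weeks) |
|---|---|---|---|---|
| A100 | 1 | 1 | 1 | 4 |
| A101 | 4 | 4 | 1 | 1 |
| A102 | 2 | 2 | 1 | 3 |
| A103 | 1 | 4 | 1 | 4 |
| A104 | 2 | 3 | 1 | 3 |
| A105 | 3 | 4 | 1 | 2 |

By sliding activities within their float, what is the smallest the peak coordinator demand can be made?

9

Early-start (A100@1, A101@1, A102@1, A103@1, A104@1, A105@1) gives peak 18: w1:18  w2:13  w3:8  w4:4  w5:0.
Shift A102→4, A103→5, A104→4.
Schedule A100@1, A101@1, A102@4, A103@5, A104@4, A105@1: w1:9  w2:8  w3:8  w4:9  w5:9 — peak 9.
Total coordinator-weeks = 43 over 5 weeks ⇒ peak ≥ ⌈43/5⌉ = 9, so 9 is optimal.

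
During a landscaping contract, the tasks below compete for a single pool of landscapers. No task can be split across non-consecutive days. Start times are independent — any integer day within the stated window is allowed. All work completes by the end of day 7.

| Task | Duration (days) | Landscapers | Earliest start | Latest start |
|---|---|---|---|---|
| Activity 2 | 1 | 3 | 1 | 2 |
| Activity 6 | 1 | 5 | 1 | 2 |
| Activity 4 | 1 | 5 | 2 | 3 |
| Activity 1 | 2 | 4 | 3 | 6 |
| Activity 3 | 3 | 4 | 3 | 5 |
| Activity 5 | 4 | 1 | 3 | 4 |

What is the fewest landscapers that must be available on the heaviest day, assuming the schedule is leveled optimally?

8

Early-start (Activity 2@1, Activity 6@1, Activity 4@2, Activity 1@3, Activity 3@3, Activity 5@3) gives peak 9: d1:8  d2:5  d3:9  d4:9  d5:5  d6:1  d7:0.
Shift Activity 3→5.
Schedule Activity 2@1, Activity 6@1, Activity 4@2, Activity 1@3, Activity 3@5, Activity 5@3: d1:8  d2:5  d3:5  d4:5  d5:5  d6:5  d7:4 — peak 8.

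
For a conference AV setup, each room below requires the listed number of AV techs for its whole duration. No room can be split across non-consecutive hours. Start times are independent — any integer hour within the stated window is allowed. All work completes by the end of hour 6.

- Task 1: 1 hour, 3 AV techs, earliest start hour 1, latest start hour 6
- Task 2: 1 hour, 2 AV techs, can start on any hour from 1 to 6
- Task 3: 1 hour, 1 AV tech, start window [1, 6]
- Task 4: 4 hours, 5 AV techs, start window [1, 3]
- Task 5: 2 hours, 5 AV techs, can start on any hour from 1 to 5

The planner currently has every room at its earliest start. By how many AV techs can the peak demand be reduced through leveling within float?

8

Early-start peak: h1:16  h2:10  h3:5  h4:5  h5:0  h6:0 ⇒ 16.
Leveled (Task 1@1, Task 2@2, Task 3@2, Task 4@1, Task 5@5): h1:8  h2:8  h3:5  h4:5  h5:5  h6:5 ⇒ 8.
Reduction 16 − 8 = 8.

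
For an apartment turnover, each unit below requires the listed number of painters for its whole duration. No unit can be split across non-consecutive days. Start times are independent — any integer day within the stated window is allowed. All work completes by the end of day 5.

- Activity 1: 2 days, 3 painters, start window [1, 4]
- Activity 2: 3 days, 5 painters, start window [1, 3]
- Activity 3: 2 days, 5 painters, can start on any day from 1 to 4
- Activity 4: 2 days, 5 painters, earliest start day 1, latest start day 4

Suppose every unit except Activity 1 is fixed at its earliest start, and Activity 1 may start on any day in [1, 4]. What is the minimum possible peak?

15

Activity 1@1: d1:18  d2:18  d3:5  d4:0  d5:0 → peak 18
Activity 1@2: d1:15  d2:18  d3:8  d4:0  d5:0 → peak 18
Activity 1@3: d1:15  d2:15  d3:8  d4:3  d5:0 → peak 15
Activity 1@4: d1:15  d2:15  d3:5  d4:3  d5:3 → peak 15
Best is Activity 1@3, peak 15.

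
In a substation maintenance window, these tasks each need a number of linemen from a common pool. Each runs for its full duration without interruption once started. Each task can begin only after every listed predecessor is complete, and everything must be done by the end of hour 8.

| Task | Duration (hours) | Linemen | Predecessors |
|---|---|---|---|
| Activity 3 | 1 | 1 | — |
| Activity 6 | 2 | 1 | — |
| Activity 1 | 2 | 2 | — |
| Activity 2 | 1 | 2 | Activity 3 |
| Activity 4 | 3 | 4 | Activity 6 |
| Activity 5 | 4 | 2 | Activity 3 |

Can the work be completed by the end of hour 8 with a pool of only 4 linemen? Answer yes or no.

yes

Schedule Activity 3@1, Activity 6@1, Activity 1@3, Activity 2@5, Activity 4@6, Activity 5@2: h1:2  h2:3  h3:4  h4:4  h5:4  h6:4  h7:4  h8:4 — peak 4 ≤ 4.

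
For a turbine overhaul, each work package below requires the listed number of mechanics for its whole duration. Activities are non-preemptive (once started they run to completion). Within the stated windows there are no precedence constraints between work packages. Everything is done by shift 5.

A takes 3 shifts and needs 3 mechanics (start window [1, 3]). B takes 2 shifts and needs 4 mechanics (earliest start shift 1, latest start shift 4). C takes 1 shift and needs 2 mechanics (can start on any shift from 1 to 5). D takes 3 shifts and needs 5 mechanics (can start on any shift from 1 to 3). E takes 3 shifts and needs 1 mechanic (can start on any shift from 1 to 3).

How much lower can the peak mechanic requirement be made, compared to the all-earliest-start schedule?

Early-start peak: s1:15  s2:13  s3:9  s4:0  s5:0 ⇒ 15.
Leveled (A@1, B@1, C@1, D@3, E@2): s1:9  s2:8  s3:9  s4:6  s5:5 ⇒ 9.
Reduction 15 − 9 = 6.

6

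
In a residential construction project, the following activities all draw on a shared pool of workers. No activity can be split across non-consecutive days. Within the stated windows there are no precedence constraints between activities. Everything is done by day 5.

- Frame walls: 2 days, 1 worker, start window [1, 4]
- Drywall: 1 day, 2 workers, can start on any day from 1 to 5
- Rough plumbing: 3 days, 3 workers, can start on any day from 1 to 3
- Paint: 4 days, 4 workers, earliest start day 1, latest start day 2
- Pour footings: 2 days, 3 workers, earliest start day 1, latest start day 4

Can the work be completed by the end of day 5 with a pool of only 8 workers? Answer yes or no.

yes

Schedule Frame walls@1, Drywall@1, Rough plumbing@1, Paint@2, Pour footings@4: d1:6  d2:8  d3:7  d4:7  d5:7 — peak 8 ≤ 8.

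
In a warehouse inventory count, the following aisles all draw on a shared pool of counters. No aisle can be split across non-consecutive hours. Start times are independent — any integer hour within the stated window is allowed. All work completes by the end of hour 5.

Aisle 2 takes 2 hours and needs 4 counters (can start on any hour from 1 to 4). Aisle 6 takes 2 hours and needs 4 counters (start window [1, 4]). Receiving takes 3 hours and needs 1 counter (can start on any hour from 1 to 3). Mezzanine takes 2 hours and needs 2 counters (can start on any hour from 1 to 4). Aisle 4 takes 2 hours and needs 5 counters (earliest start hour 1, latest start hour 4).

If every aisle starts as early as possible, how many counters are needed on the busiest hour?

16

Early-start schedule: Aisle 2@1, Aisle 6@1, Receiving@1, Mezzanine@1, Aisle 4@1.
Load per hour: hour 1: 16, hour 2: 16, hour 3: 1, hour 4: 0, hour 5: 0.
Peak is 16.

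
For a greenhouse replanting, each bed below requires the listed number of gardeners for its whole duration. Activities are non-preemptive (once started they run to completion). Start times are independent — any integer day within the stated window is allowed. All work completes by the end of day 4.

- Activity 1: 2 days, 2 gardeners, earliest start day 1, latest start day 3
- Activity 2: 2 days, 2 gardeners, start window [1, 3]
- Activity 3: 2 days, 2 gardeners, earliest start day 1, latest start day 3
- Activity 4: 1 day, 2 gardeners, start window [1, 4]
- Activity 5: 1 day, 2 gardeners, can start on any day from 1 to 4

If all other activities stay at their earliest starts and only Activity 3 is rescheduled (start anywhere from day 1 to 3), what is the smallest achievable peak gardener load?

8

Activity 3@1: d1:10  d2:6  d3:0  d4:0 → peak 10
Activity 3@2: d1:8  d2:6  d3:2  d4:0 → peak 8
Activity 3@3: d1:8  d2:4  d3:2  d4:2 → peak 8
Best is Activity 3@2, peak 8.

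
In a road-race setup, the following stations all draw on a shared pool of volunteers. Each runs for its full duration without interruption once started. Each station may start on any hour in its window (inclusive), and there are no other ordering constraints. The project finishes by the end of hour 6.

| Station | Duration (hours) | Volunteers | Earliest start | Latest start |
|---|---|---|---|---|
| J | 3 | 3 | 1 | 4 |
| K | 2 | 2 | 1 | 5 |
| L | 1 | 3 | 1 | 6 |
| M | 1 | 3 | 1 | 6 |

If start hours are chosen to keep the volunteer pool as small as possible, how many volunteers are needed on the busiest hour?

5

Early-start (J@1, K@1, L@1, M@1) gives peak 11: h1:11  h2:5  h3:3  h4:0  h5:0  h6:0.
Shift L→4, M→5.
Schedule J@1, K@1, L@4, M@5: h1:5  h2:5  h3:3  h4:3  h5:3  h6:0 — peak 5.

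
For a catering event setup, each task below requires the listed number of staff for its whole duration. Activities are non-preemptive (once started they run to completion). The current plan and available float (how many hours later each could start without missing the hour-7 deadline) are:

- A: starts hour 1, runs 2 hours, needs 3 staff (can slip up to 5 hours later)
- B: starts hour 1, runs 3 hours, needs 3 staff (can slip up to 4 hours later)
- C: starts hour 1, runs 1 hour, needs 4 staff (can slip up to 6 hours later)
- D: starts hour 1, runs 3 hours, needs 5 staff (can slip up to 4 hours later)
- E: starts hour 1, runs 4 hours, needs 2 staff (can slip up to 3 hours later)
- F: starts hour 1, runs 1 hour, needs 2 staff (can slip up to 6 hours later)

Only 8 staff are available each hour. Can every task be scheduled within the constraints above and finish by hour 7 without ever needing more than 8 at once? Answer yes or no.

yes

Schedule A@1, B@1, C@3, D@4, E@4, F@7: h1:6  h2:6  h3:7  h4:7  h5:7  h6:7  h7:4 — peak 7 ≤ 8.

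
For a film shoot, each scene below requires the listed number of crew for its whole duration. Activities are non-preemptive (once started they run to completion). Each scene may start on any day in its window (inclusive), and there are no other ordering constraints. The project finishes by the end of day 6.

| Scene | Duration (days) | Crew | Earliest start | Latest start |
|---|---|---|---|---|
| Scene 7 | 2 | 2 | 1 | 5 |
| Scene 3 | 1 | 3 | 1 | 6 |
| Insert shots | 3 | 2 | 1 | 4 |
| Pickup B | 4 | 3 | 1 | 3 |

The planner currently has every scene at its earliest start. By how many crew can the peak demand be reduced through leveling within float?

5

Early-start peak: d1:10  d2:7  d3:5  d4:3  d5:0  d6:0 ⇒ 10.
Leveled (Scene 7@1, Scene 3@1, Insert shots@2, Pickup B@3): d1:5  d2:4  d3:5  d4:5  d5:3  d6:3 ⇒ 5.
Reduction 10 − 5 = 5.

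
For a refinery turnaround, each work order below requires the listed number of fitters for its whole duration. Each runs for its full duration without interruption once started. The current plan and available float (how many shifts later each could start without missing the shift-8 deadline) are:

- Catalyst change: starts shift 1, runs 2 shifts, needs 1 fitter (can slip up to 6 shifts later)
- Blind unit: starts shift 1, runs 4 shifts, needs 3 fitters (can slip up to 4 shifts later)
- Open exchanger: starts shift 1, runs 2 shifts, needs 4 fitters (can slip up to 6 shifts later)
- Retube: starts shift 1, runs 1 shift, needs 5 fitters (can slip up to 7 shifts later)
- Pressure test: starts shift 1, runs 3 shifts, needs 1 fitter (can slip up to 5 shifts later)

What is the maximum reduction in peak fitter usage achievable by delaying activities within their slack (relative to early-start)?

9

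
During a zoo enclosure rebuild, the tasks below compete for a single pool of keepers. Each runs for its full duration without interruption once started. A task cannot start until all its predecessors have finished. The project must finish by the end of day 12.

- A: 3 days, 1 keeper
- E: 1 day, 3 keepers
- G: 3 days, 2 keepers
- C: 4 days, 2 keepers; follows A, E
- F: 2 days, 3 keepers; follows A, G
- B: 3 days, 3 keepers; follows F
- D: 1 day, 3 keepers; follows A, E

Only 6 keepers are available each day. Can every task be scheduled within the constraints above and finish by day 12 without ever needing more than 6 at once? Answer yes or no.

yes

Schedule A@1, E@1, G@2, C@4, F@5, B@7, D@10: d1:4  d2:3  d3:3  d4:4  d5:5  d6:5  d7:5  d8:3  d9:3  d10:3  d11:0  d12:0 — peak 5 ≤ 6.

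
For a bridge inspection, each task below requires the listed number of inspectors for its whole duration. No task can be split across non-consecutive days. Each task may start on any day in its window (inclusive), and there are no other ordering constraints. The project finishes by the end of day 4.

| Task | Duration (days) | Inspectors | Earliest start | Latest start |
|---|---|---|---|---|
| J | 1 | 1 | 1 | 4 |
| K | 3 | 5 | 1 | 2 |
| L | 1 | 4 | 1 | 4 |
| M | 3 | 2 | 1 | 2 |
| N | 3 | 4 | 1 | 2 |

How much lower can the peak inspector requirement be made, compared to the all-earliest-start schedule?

5

Early-start peak: d1:16  d2:11  d3:11  d4:0 ⇒ 16.
Leveled (J@1, K@1, L@1, M@2, N@2): d1:10  d2:11  d3:11  d4:6 ⇒ 11.
Reduction 16 − 11 = 5.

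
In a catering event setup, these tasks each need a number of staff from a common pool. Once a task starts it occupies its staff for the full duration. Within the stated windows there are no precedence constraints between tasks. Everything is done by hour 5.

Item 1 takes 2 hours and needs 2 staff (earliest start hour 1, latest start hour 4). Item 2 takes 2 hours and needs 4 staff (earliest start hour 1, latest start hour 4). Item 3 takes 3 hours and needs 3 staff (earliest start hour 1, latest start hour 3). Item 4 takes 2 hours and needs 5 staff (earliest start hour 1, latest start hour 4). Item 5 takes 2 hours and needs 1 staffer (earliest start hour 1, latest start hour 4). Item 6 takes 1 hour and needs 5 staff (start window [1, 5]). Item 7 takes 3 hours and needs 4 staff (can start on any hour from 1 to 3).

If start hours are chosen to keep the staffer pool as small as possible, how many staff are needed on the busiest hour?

11

Early-start (Item 1@1, Item 2@1, Item 3@1, Item 4@1, Item 5@1, Item 6@1, Item 7@1) gives peak 24: h1:24  h2:19  h3:7  h4:0  h5:0.
Shift Item 2→2, Item 4→4, Item 7→3.
Schedule Item 1@1, Item 2@2, Item 3@1, Item 4@4, Item 5@1, Item 6@1, Item 7@3: h1:11  h2:10  h3:11  h4:9  h5:9 — peak 11.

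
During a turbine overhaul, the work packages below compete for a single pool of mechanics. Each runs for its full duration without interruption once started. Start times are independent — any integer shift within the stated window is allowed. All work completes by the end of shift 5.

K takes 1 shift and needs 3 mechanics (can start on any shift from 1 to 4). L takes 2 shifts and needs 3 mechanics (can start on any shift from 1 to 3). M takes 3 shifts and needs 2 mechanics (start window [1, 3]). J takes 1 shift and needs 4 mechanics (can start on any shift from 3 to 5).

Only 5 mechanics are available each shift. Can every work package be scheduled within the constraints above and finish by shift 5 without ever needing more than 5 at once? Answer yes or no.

yes

Schedule K@1, L@2, M@1, J@4: s1:5  s2:5  s3:5  s4:4  s5:0 — peak 5 ≤ 5.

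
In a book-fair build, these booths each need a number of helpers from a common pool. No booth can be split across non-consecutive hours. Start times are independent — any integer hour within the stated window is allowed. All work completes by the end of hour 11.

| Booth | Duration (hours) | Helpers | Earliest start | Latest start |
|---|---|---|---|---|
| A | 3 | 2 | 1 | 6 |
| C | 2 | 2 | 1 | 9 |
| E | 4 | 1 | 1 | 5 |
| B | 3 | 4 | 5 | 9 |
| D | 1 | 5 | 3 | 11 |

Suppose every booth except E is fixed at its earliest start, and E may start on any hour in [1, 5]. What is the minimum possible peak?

7

E@1: h1:5  h2:5  h3:8  h4:1  h5:4  h6:4  h7:4  h8:0  h9:0  h10:0  h11:0 → peak 8
E@2: h1:4  h2:5  h3:8  h4:1  h5:5  h6:4  h7:4  h8:0  h9:0  h10:0  h11:0 → peak 8
E@3: h1:4  h2:4  h3:8  h4:1  h5:5  h6:5  h7:4  h8:0  h9:0  h10:0  h11:0 → peak 8
E@4: h1:4  h2:4  h3:7  h4:1  h5:5  h6:5  h7:5  h8:0  h9:0  h10:0  h11:0 → peak 7
E@5: h1:4  h2:4  h3:7  h4:0  h5:5  h6:5  h7:5  h8:1  h9:0  h10:0  h11:0 → peak 7
Best is E@4, peak 7.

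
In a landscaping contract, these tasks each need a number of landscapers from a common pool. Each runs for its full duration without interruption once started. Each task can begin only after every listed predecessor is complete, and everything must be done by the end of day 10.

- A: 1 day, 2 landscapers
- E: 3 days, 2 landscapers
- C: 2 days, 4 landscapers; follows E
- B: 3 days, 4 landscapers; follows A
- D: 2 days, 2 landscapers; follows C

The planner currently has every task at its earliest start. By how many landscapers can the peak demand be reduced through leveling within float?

4

Early-start peak: d1:4  d2:6  d3:6  d4:8  d5:4  d6:2  d7:2  d8:0  d9:0  d10:0 ⇒ 8.
Leveled (A@1, E@1, C@4, B@6, D@9): d1:4  d2:2  d3:2  d4:4  d5:4  d6:4  d7:4  d8:4  d9:2  d10:2 ⇒ 4.
Reduction 8 − 4 = 4.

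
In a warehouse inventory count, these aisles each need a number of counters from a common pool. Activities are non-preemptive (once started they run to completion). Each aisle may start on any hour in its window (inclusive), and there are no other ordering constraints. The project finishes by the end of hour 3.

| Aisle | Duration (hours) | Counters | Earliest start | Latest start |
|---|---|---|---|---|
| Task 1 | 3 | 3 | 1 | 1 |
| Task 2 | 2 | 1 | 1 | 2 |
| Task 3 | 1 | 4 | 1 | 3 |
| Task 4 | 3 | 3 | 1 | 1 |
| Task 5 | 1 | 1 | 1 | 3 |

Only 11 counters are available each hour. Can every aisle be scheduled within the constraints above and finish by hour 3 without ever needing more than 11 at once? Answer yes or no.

yes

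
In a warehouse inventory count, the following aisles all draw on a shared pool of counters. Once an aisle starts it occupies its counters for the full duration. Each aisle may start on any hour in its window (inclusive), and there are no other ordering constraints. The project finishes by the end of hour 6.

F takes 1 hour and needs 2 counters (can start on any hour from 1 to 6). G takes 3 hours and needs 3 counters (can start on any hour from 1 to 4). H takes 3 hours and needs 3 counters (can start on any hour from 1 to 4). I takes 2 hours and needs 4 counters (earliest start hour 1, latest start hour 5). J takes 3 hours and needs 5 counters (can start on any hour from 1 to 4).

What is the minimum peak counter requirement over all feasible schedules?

8

Early-start (F@1, G@1, H@1, I@1, J@1) gives peak 17: h1:17  h2:15  h3:11  h4:0  h5:0  h6:0.
Shift H→4, I→2, J→4.
Schedule F@1, G@1, H@4, I@2, J@4: h1:5  h2:7  h3:7  h4:8  h5:8  h6:8 — peak 8.
Total counter-hours = 43 over 6 hours ⇒ peak ≥ ⌈43/6⌉ = 8, so 8 is optimal.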